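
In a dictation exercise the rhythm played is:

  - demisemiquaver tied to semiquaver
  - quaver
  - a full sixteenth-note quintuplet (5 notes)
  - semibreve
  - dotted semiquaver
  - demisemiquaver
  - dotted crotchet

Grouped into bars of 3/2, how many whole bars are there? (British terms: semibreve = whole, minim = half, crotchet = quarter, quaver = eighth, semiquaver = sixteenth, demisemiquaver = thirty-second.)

1

One bar of 3/2 = 48 thirty-second notes.
Working in thirty-second notes: demisemiquaver tied to semiquaver (demisemiquaver + semiquaver) = 3; quaver = 4; a full sixteenth-note quintuplet (5 notes) (five quintuplet sixteenths span one quarter) = 8; semibreve = 32; dotted semiquaver = 3; demisemiquaver = 1; dotted crotchet = 12.
Sum: 3 + 4 + 8 + 32 + 3 + 1 + 12 = 63.
63 ÷ 48 = 1 complete bar with 15 left over.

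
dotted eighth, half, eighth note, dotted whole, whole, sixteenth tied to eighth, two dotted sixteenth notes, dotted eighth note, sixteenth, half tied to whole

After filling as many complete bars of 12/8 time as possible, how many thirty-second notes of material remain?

One bar of 12/8 = 48 thirty-second notes.
Each duration in thirty-second notes: dotted eighth = 6; half = 16; eighth note = 4; dotted whole = 48; whole = 32; sixteenth tied to eighth (sixteenth + eighth) = 6; dotted sixteenth note = 3; dotted sixteenth note = 3; dotted eighth note = 6; sixteenth = 2; half tied to whole (half + whole) = 48.
Sum: 6 + 16 + 4 + 48 + 32 + 6 + 3 + 3 + 6 + 2 + 48 = 174.
174 ÷ 48 = 3 complete bars with 30 thirty-second notes remaining.

30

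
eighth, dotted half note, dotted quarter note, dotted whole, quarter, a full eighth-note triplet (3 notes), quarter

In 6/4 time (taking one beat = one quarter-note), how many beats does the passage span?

14

One quarter-note beat = 2 eighth notes.
Express everything in eighth notes: eighth = 1; dotted half note = 6; dotted quarter note = 3; dotted whole = 12; quarter = 2; a full eighth-note triplet (3 notes) (three triplet eighths span one quarter) = 2; quarter = 2.
Total: 1 + 6 + 3 + 12 + 2 + 2 + 2 = 28.
28 ÷ 2 = 14 beats.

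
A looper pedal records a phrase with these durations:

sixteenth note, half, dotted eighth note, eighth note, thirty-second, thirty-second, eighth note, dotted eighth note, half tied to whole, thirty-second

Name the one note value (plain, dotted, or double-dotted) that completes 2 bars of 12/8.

2 bars of 12/8 = 96 thirty-second notes.
Express everything in thirty-second notes: sixteenth note = 2; half = 16; dotted eighth note = 6; eighth note = 4; thirty-second = 1; thirty-second = 1; eighth note = 4; dotted eighth note = 6; half tied to whole (half + whole) = 48; thirty-second = 1.
Total: 2 + 16 + 6 + 4 + 1 + 1 + 4 + 6 + 48 + 1 = 89.
Remaining: 96 − 89 = 7 thirty-second notes, which is a double-dotted eighth note.

double-dotted eighth note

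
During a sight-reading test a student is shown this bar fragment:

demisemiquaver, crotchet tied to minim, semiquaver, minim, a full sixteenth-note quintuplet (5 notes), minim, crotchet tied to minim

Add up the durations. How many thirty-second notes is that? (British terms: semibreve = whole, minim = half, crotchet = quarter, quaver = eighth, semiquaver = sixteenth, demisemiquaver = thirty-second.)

Each duration in thirty-second notes: demisemiquaver = 1; crotchet tied to minim (crotchet + minim) = 24; semiquaver = 2; minim = 16; a full sixteenth-note quintuplet (5 notes) (five quintuplet sixteenths span one quarter) = 8; minim = 16; crotchet tied to minim (crotchet + minim) = 24.
Adding: 1 + 24 + 2 + 16 + 8 + 16 + 24 = 91 thirty-second notes.

91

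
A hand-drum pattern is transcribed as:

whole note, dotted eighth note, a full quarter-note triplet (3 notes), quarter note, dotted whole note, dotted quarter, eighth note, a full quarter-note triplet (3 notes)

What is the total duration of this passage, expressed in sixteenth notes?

71

Convert each value to sixteenth notes: whole note = 16; dotted eighth note = 3; a full quarter-note triplet (3 notes) (three triplet quarters span one half) = 8; quarter note = 4; dotted whole note = 24; dotted quarter = 6; eighth note = 2; a full quarter-note triplet (3 notes) (three triplet quarters span one half) = 8.
Adding: 16 + 3 + 8 + 4 + 24 + 6 + 2 + 8 = 71 sixteenth notes.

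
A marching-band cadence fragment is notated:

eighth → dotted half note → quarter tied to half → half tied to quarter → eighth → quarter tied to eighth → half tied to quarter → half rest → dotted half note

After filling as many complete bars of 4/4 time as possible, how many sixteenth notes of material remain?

14

One bar of 4/4 = 8 eighth notes.
Working in eighth notes: eighth = 1; dotted half note = 6; quarter tied to half (quarter + half) = 6; half tied to quarter (half + quarter) = 6; eighth = 1; quarter tied to eighth (quarter + eighth) = 3; half tied to quarter (half + quarter) = 6; half rest = 4; dotted half note = 6.
Adding: 1 + 6 + 6 + 6 + 1 + 3 + 6 + 4 + 6 = 39.
39 ÷ 8 = 4 complete bars with 7 eighth notes remaining = 14 sixteenth notes.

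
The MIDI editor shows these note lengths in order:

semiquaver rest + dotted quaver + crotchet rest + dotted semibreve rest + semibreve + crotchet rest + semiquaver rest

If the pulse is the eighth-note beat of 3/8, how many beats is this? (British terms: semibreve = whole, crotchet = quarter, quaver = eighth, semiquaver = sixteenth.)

26.5

One eighth-note beat = 2 sixteenth notes.
Convert each value to sixteenth notes: semiquaver rest = 1; dotted quaver = 3; crotchet rest = 4; dotted semibreve rest = 24; semibreve = 16; crotchet rest = 4; semiquaver rest = 1.
Total: 1 + 3 + 4 + 24 + 16 + 4 + 1 = 53.
53 ÷ 2 = 26.5 beats.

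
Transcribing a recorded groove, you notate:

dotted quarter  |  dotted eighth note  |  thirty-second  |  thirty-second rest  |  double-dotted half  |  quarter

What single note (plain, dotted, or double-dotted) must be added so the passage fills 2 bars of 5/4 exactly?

dotted half note

2 bars of 5/4 = 80 thirty-second notes.
Each duration in thirty-second notes: dotted quarter = 12; dotted eighth note = 6; thirty-second = 1; thirty-second rest = 1; double-dotted half = 28; quarter = 8.
Altogether 12 + 6 + 1 + 1 + 28 + 8 = 56.
Remaining: 80 − 56 = 24 thirty-second notes, which is a dotted half note.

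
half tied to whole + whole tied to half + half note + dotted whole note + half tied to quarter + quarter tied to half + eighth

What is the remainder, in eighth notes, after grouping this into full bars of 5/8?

One bar of 5/8 = 5 eighth notes.
Convert each value to eighth notes: half tied to whole (half + whole) = 12; whole tied to half (whole + half) = 12; half note = 4; dotted whole note = 12; half tied to quarter (half + quarter) = 6; quarter tied to half (quarter + half) = 6; eighth = 1.
Sum: 12 + 12 + 4 + 12 + 6 + 6 + 1 = 53.
53 ÷ 5 = 10 complete bars with 3 eighth notes remaining.

3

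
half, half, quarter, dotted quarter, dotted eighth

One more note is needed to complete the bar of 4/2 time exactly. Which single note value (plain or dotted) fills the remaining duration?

The bar of 4/2 = 32 sixteenth notes.
Working in sixteenth notes: half = 8; half = 8; quarter = 4; dotted quarter = 6; dotted eighth = 3.
Sum: 8 + 8 + 4 + 6 + 3 = 29.
Remaining: 32 − 29 = 3 sixteenth notes, which is a dotted eighth note.

dotted eighth note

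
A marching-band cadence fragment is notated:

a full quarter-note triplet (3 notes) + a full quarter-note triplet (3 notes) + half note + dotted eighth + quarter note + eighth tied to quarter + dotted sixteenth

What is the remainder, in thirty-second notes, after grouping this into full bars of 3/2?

29

One bar of 3/2 = 48 thirty-second notes.
Each duration in thirty-second notes: a full quarter-note triplet (3 notes) (three triplet quarters span one half) = 16; a full quarter-note triplet (3 notes) (three triplet quarters span one half) = 16; half note = 16; dotted eighth = 6; quarter note = 8; eighth tied to quarter (eighth + quarter) = 12; dotted sixteenth = 3.
Sum: 16 + 16 + 16 + 6 + 8 + 12 + 3 = 77.
77 ÷ 48 = 1 complete bar with 29 thirty-second notes remaining.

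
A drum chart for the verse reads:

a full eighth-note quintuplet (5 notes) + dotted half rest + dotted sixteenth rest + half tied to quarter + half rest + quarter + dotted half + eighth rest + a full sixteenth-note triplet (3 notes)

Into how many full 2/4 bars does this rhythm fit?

One bar of 2/4 = 16 thirty-second notes.
Working in thirty-second notes: a full eighth-note quintuplet (5 notes) (five quintuplet eighths span one half) = 16; dotted half rest = 24; dotted sixteenth rest = 3; half tied to quarter (half + quarter) = 24; half rest = 16; quarter = 8; dotted half = 24; eighth rest = 4; a full sixteenth-note triplet (3 notes) (three triplet sixteenths span one eighth) = 4.
Altogether 16 + 24 + 3 + 24 + 16 + 8 + 24 + 4 + 4 = 123.
123 ÷ 16 = 7 complete bars with 11 left over.

7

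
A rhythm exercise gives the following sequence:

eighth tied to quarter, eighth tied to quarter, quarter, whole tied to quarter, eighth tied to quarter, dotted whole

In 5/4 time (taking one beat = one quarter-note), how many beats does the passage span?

16.5

One quarter-note beat = 2 eighth notes.
Express everything in eighth notes: eighth tied to quarter (eighth + quarter) = 3; eighth tied to quarter (eighth + quarter) = 3; quarter = 2; whole tied to quarter (whole + quarter) = 10; eighth tied to quarter (eighth + quarter) = 3; dotted whole = 12.
Sum: 3 + 3 + 2 + 10 + 3 + 12 = 33.
33 ÷ 2 = 16.5 beats.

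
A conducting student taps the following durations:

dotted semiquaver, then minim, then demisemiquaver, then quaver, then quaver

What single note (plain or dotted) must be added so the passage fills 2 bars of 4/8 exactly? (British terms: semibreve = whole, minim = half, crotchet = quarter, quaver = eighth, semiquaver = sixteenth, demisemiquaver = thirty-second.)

eighth note

2 bars of 4/8 = 32 thirty-second notes.
Convert each value to thirty-second notes: dotted semiquaver = 3; minim = 16; demisemiquaver = 1; quaver = 4; quaver = 4.
Sum: 3 + 16 + 1 + 4 + 4 = 28.
Remaining: 32 − 28 = 4 thirty-second notes, which is a eighth note.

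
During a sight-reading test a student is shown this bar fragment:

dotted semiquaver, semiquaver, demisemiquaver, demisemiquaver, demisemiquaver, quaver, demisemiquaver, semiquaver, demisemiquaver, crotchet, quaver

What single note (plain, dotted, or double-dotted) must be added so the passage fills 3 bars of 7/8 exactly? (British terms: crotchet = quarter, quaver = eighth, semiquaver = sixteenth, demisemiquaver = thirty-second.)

3 bars of 7/8 = 84 thirty-second notes.
In thirty-second notes: dotted semiquaver = 3; semiquaver = 2; demisemiquaver = 1; demisemiquaver = 1; demisemiquaver = 1; quaver = 4; demisemiquaver = 1; semiquaver = 2; demisemiquaver = 1; crotchet = 8; quaver = 4.
Total: 3 + 2 + 1 + 1 + 1 + 4 + 1 + 2 + 1 + 8 + 4 = 28.
Remaining: 84 − 28 = 56 thirty-second notes, which is a double-dotted whole note.

double-dotted whole note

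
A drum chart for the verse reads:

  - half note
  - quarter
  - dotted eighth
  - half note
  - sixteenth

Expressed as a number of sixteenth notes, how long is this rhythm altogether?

24

In sixteenth notes: half note = 8; quarter = 4; dotted eighth = 3; half note = 8; sixteenth = 1.
Total: 8 + 4 + 3 + 8 + 1 = 24 sixteenth notes.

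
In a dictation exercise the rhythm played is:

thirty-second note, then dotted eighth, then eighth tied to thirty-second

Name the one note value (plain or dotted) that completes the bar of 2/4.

The bar of 2/4 = 16 thirty-second notes.
Each duration in thirty-second notes: thirty-second note = 1; dotted eighth = 6; eighth tied to thirty-second (eighth + thirty-second) = 5.
Altogether 1 + 6 + 5 = 12.
Remaining: 16 − 12 = 4 thirty-second notes, which is a eighth note.

eighth note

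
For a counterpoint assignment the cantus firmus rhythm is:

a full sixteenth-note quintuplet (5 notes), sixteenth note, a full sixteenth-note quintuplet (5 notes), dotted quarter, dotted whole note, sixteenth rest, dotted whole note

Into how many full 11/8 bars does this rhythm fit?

One bar of 11/8 = 22 sixteenth notes.
In sixteenth notes: a full sixteenth-note quintuplet (5 notes) (five quintuplet sixteenths span one quarter) = 4; sixteenth note = 1; a full sixteenth-note quintuplet (5 notes) (five quintuplet sixteenths span one quarter) = 4; dotted quarter = 6; dotted whole note = 24; sixteenth rest = 1; dotted whole note = 24.
Adding: 4 + 1 + 4 + 6 + 24 + 1 + 24 = 64.
64 ÷ 22 = 2 complete bars with 20 left over.

2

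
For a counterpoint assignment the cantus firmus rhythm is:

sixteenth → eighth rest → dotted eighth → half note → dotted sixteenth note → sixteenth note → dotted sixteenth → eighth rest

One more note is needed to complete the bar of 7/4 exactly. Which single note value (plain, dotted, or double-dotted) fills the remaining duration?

The bar of 7/4 = 56 thirty-second notes.
In thirty-second notes: sixteenth = 2; eighth rest = 4; dotted eighth = 6; half note = 16; dotted sixteenth note = 3; sixteenth note = 2; dotted sixteenth = 3; eighth rest = 4.
Total: 2 + 4 + 6 + 16 + 3 + 2 + 3 + 4 = 40.
Remaining: 56 − 40 = 16 thirty-second notes, which is a half note.

half note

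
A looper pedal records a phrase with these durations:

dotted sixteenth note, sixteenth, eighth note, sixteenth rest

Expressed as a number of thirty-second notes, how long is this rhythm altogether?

11

Working in thirty-second notes: dotted sixteenth note = 3; sixteenth = 2; eighth note = 4; sixteenth rest = 2.
Adding: 3 + 2 + 4 + 2 = 11 thirty-second notes.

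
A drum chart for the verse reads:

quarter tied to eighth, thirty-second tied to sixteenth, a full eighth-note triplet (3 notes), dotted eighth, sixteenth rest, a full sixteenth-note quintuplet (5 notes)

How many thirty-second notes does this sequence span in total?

39

Working in thirty-second notes: quarter tied to eighth (quarter + eighth) = 12; thirty-second tied to sixteenth (thirty-second + sixteenth) = 3; a full eighth-note triplet (3 notes) (three triplet eighths span one quarter) = 8; dotted eighth = 6; sixteenth rest = 2; a full sixteenth-note quintuplet (5 notes) (five quintuplet sixteenths span one quarter) = 8.
Total: 12 + 3 + 8 + 6 + 2 + 8 = 39 thirty-second notes.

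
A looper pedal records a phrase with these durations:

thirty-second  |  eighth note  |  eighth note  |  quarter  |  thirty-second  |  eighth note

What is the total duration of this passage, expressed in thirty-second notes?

22

Convert each value to thirty-second notes: thirty-second = 1; eighth note = 4; eighth note = 4; quarter = 8; thirty-second = 1; eighth note = 4.
Total: 1 + 4 + 4 + 8 + 1 + 4 = 22 thirty-second notes.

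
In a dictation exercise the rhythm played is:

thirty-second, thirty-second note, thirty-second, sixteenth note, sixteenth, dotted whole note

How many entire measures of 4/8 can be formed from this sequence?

One bar of 4/8 = 16 thirty-second notes.
Convert each value to thirty-second notes: thirty-second = 1; thirty-second note = 1; thirty-second = 1; sixteenth note = 2; sixteenth = 2; dotted whole note = 48.
Sum: 1 + 1 + 1 + 2 + 2 + 48 = 55.
55 ÷ 16 = 3 complete bars with 7 left over.

3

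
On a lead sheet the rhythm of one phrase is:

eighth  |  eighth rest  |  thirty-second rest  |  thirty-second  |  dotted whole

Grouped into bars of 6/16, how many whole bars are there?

One bar of 6/16 = 12 thirty-second notes.
Express everything in thirty-second notes: eighth = 4; eighth rest = 4; thirty-second rest = 1; thirty-second = 1; dotted whole = 48.
Altogether 4 + 4 + 1 + 1 + 48 = 58.
58 ÷ 12 = 4 complete bars with 10 left over.

4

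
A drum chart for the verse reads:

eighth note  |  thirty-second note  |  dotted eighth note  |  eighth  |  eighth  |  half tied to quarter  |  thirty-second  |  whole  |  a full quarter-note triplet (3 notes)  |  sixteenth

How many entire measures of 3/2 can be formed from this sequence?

1

One bar of 3/2 = 48 thirty-second notes.
In thirty-second notes: eighth note = 4; thirty-second note = 1; dotted eighth note = 6; eighth = 4; eighth = 4; half tied to quarter (half + quarter) = 24; thirty-second = 1; whole = 32; a full quarter-note triplet (3 notes) (three triplet quarters span one half) = 16; sixteenth = 2.
Sum: 4 + 1 + 6 + 4 + 4 + 24 + 1 + 32 + 16 + 2 = 94.
94 ÷ 48 = 1 complete bar with 46 left over.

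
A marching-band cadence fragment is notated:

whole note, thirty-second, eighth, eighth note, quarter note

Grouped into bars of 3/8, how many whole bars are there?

4

One bar of 3/8 = 12 thirty-second notes.
Convert each value to thirty-second notes: whole note = 32; thirty-second = 1; eighth = 4; eighth note = 4; quarter note = 8.
Altogether 32 + 1 + 4 + 4 + 8 = 49.
49 ÷ 12 = 4 complete bars with 1 left over.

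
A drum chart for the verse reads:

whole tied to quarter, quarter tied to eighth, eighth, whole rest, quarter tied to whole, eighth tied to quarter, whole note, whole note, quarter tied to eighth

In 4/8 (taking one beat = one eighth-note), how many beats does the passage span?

One eighth-note beat = 2 sixteenth notes.
In sixteenth notes: whole tied to quarter (whole + quarter) = 20; quarter tied to eighth (quarter + eighth) = 6; eighth = 2; whole rest = 16; quarter tied to whole (quarter + whole) = 20; eighth tied to quarter (eighth + quarter) = 6; whole note = 16; whole note = 16; quarter tied to eighth (quarter + eighth) = 6.
Adding: 20 + 6 + 2 + 16 + 20 + 6 + 16 + 16 + 6 = 108.
108 ÷ 2 = 54 beats.

54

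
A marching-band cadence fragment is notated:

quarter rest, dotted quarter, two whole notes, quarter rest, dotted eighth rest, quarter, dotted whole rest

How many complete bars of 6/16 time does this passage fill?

12

One bar of 6/16 = 6 sixteenth notes.
In sixteenth notes: quarter rest = 4; dotted quarter = 6; whole note = 16; whole note = 16; quarter rest = 4; dotted eighth rest = 3; quarter = 4; dotted whole rest = 24.
Sum: 4 + 6 + 16 + 16 + 4 + 3 + 4 + 24 = 77.
77 ÷ 6 = 12 complete bars with 5 left over.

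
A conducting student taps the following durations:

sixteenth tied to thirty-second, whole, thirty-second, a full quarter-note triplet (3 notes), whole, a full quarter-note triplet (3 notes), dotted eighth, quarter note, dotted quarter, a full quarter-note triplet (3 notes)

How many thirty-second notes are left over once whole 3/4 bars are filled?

22

One bar of 3/4 = 24 thirty-second notes.
Express everything in thirty-second notes: sixteenth tied to thirty-second (sixteenth + thirty-second) = 3; whole = 32; thirty-second = 1; a full quarter-note triplet (3 notes) (three triplet quarters span one half) = 16; whole = 32; a full quarter-note triplet (3 notes) (three triplet quarters span one half) = 16; dotted eighth = 6; quarter note = 8; dotted quarter = 12; a full quarter-note triplet (3 notes) (three triplet quarters span one half) = 16.
Altogether 3 + 32 + 1 + 16 + 32 + 16 + 6 + 8 + 12 + 16 = 142.
142 ÷ 24 = 5 complete bars with 22 thirty-second notes remaining.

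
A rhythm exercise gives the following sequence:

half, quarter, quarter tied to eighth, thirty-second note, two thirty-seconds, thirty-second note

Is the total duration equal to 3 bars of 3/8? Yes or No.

No

One bar of 3/8 = 12 thirty-second notes, so 3 bars = 36.
Express everything in thirty-second notes: half = 16; quarter = 8; quarter tied to eighth (quarter + eighth) = 12; thirty-second note = 1; thirty-second = 1; thirty-second = 1; thirty-second note = 1.
Adding: 16 + 8 + 12 + 1 + 1 + 1 + 1 = 40.
40 exceeds 36, so the answer is No.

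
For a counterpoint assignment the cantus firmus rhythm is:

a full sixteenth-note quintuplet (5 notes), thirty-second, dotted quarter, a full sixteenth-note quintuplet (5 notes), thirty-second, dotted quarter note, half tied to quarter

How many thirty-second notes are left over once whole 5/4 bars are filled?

One bar of 5/4 = 40 thirty-second notes.
Each duration in thirty-second notes: a full sixteenth-note quintuplet (5 notes) (five quintuplet sixteenths span one quarter) = 8; thirty-second = 1; dotted quarter = 12; a full sixteenth-note quintuplet (5 notes) (five quintuplet sixteenths span one quarter) = 8; thirty-second = 1; dotted quarter note = 12; half tied to quarter (half + quarter) = 24.
Sum: 8 + 1 + 12 + 8 + 1 + 12 + 24 = 66.
66 ÷ 40 = 1 complete bar with 26 thirty-second notes remaining.

26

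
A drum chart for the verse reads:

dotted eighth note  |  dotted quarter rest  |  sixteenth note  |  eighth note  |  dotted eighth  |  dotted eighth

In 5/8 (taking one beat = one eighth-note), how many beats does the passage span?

9

One eighth-note beat = 2 sixteenth notes.
Each duration in sixteenth notes: dotted eighth note = 3; dotted quarter rest = 6; sixteenth note = 1; eighth note = 2; dotted eighth = 3; dotted eighth = 3.
Sum: 3 + 6 + 1 + 2 + 3 + 3 = 18.
18 ÷ 2 = 9 beats.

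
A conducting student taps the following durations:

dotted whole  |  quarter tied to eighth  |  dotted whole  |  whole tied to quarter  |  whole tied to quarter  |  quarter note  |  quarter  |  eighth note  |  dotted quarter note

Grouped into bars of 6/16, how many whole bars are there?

18

One bar of 6/16 = 3 eighth notes.
Express everything in eighth notes: dotted whole = 12; quarter tied to eighth (quarter + eighth) = 3; dotted whole = 12; whole tied to quarter (whole + quarter) = 10; whole tied to quarter (whole + quarter) = 10; quarter note = 2; quarter = 2; eighth note = 1; dotted quarter note = 3.
Altogether 12 + 3 + 12 + 10 + 10 + 2 + 2 + 1 + 3 = 55.
55 ÷ 3 = 18 complete bars with 1 left over.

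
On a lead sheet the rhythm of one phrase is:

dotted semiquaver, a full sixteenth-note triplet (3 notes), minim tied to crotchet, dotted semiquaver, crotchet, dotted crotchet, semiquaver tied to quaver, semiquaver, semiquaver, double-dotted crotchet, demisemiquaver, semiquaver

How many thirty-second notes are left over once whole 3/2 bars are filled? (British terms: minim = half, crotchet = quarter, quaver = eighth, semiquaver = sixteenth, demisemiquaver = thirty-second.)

33

One bar of 3/2 = 48 thirty-second notes.
Express everything in thirty-second notes: dotted semiquaver = 3; a full sixteenth-note triplet (3 notes) (three triplet sixteenths span one eighth) = 4; minim tied to crotchet (minim + crotchet) = 24; dotted semiquaver = 3; crotchet = 8; dotted crotchet = 12; semiquaver tied to quaver (semiquaver + quaver) = 6; semiquaver = 2; semiquaver = 2; double-dotted crotchet = 14; demisemiquaver = 1; semiquaver = 2.
Total: 3 + 4 + 24 + 3 + 8 + 12 + 6 + 2 + 2 + 14 + 1 + 2 = 81.
81 ÷ 48 = 1 complete bar with 33 thirty-second notes remaining.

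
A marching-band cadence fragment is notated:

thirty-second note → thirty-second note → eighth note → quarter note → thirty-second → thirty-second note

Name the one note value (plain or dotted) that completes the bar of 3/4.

The bar of 3/4 = 24 thirty-second notes.
Each duration in thirty-second notes: thirty-second note = 1; thirty-second note = 1; eighth note = 4; quarter note = 8; thirty-second = 1; thirty-second note = 1.
Total: 1 + 1 + 4 + 8 + 1 + 1 = 16.
Remaining: 24 − 16 = 8 thirty-second notes, which is a quarter note.

quarter note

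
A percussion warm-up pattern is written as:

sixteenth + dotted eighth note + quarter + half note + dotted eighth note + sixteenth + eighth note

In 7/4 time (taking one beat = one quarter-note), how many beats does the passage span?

One quarter-note beat = 4 sixteenth notes.
In sixteenth notes: sixteenth = 1; dotted eighth note = 3; quarter = 4; half note = 8; dotted eighth note = 3; sixteenth = 1; eighth note = 2.
Altogether 1 + 3 + 4 + 8 + 3 + 1 + 2 = 22.
22 ÷ 4 = 5.5 beats.

5.5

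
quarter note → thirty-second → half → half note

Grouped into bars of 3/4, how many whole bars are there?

One bar of 3/4 = 24 thirty-second notes.
Each duration in thirty-second notes: quarter note = 8; thirty-second = 1; half = 16; half note = 16.
Adding: 8 + 1 + 16 + 16 = 41.
41 ÷ 24 = 1 complete bar with 17 left over.

1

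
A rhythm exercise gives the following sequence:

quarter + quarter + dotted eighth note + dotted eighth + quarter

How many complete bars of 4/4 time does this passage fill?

One bar of 4/4 = 16 sixteenth notes.
Each duration in sixteenth notes: quarter = 4; quarter = 4; dotted eighth note = 3; dotted eighth = 3; quarter = 4.
Total: 4 + 4 + 3 + 3 + 4 = 18.
18 ÷ 16 = 1 complete bar with 2 left over.

1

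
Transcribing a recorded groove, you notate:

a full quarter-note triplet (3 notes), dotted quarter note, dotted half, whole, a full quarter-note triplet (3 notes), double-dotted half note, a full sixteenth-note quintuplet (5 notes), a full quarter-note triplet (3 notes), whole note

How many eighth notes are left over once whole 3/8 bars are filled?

1

One bar of 3/8 = 3 eighth notes.
Working in eighth notes: a full quarter-note triplet (3 notes) (three triplet quarters span one half) = 4; dotted quarter note = 3; dotted half = 6; whole = 8; a full quarter-note triplet (3 notes) (three triplet quarters span one half) = 4; double-dotted half note = 7; a full sixteenth-note quintuplet (5 notes) (five quintuplet sixteenths span one quarter) = 2; a full quarter-note triplet (3 notes) (three triplet quarters span one half) = 4; whole note = 8.
Total: 4 + 3 + 6 + 8 + 4 + 7 + 2 + 4 + 8 = 46.
46 ÷ 3 = 15 complete bars with 1 eighth note remaining.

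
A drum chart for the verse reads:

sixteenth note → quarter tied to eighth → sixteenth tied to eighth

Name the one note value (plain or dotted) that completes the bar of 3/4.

The bar of 3/4 = 12 sixteenth notes.
Working in sixteenth notes: sixteenth note = 1; quarter tied to eighth (quarter + eighth) = 6; sixteenth tied to eighth (sixteenth + eighth) = 3.
Sum: 1 + 6 + 3 = 10.
Remaining: 12 − 10 = 2 sixteenth notes, which is a eighth note.

eighth note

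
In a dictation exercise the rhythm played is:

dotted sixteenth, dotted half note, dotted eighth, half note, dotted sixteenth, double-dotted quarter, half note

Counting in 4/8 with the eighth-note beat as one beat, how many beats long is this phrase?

One eighth-note beat = 4 thirty-second notes.
In thirty-second notes: dotted sixteenth = 3; dotted half note = 24; dotted eighth = 6; half note = 16; dotted sixteenth = 3; double-dotted quarter = 14; half note = 16.
Sum: 3 + 24 + 6 + 16 + 3 + 14 + 16 = 82.
82 ÷ 4 = 20.5 beats.

20.5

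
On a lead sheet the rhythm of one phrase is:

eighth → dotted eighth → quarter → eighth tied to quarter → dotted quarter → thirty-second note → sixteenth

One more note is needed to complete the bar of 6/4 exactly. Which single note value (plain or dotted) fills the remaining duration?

The bar of 6/4 = 48 thirty-second notes.
In thirty-second notes: eighth = 4; dotted eighth = 6; quarter = 8; eighth tied to quarter (eighth + quarter) = 12; dotted quarter = 12; thirty-second note = 1; sixteenth = 2.
Altogether 4 + 6 + 8 + 12 + 12 + 1 + 2 = 45.
Remaining: 48 − 45 = 3 thirty-second notes, which is a dotted sixteenth note.

dotted sixteenth note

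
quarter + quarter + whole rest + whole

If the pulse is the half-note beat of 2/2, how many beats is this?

One half-note beat = 2 quarter notes.
Each duration in quarter notes: quarter = 1; quarter = 1; whole rest = 4; whole = 4.
Total: 1 + 1 + 4 + 4 = 10.
10 ÷ 2 = 5 beats.

5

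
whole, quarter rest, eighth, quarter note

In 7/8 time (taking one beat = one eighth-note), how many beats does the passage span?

13

One eighth-note beat = 2 sixteenth notes.
Express everything in sixteenth notes: whole = 16; quarter rest = 4; eighth = 2; quarter note = 4.
Altogether 16 + 4 + 2 + 4 = 26.
26 ÷ 2 = 13 beats.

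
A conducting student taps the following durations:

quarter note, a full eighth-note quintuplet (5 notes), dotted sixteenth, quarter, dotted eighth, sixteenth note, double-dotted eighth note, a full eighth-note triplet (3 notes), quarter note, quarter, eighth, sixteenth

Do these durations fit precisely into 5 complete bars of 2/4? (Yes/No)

One bar of 2/4 = 16 thirty-second notes, so 5 bars = 80.
Convert each value to thirty-second notes: quarter note = 8; a full eighth-note quintuplet (5 notes) (five quintuplet eighths span one half) = 16; dotted sixteenth = 3; quarter = 8; dotted eighth = 6; sixteenth note = 2; double-dotted eighth note = 7; a full eighth-note triplet (3 notes) (three triplet eighths span one quarter) = 8; quarter note = 8; quarter = 8; eighth = 4; sixteenth = 2.
Altogether 8 + 16 + 3 + 8 + 6 + 2 + 7 + 8 + 8 + 8 + 4 + 2 = 80.
80 equals 80, so the answer is Yes.

Yes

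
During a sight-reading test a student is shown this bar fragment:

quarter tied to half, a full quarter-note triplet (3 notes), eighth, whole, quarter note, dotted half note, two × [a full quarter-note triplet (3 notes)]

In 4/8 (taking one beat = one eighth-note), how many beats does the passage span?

35

One eighth-note beat = 2 sixteenth notes.
Each duration in sixteenth notes: quarter tied to half (quarter + half) = 12; a full quarter-note triplet (3 notes) (three triplet quarters span one half) = 8; eighth = 2; whole = 16; quarter note = 4; dotted half note = 12; a full quarter-note triplet (3 notes) (three triplet quarters span one half) = 8; a full quarter-note triplet (3 notes) (three triplet quarters span one half) = 8.
Altogether 12 + 8 + 2 + 16 + 4 + 12 + 8 + 8 = 70.
70 ÷ 2 = 35 beats.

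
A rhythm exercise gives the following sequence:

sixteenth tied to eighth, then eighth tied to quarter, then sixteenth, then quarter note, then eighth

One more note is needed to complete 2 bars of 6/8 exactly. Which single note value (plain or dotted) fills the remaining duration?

2 bars of 6/8 = 24 sixteenth notes.
Convert each value to sixteenth notes: sixteenth tied to eighth (sixteenth + eighth) = 3; eighth tied to quarter (eighth + quarter) = 6; sixteenth = 1; quarter note = 4; eighth = 2.
Adding: 3 + 6 + 1 + 4 + 2 = 16.
Remaining: 24 − 16 = 8 sixteenth notes, which is a half note.

half note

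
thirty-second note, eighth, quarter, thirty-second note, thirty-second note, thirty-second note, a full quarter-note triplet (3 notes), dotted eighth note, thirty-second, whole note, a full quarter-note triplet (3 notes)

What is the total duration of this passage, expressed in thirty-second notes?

Express everything in thirty-second notes: thirty-second note = 1; eighth = 4; quarter = 8; thirty-second note = 1; thirty-second note = 1; thirty-second note = 1; a full quarter-note triplet (3 notes) (three triplet quarters span one half) = 16; dotted eighth note = 6; thirty-second = 1; whole note = 32; a full quarter-note triplet (3 notes) (three triplet quarters span one half) = 16.
Total: 1 + 4 + 8 + 1 + 1 + 1 + 16 + 6 + 1 + 32 + 16 = 87 thirty-second notes.

87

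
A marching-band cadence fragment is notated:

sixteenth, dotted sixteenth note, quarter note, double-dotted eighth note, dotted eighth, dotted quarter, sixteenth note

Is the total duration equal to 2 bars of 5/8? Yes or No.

Yes

One bar of 5/8 = 20 thirty-second notes, so 2 bars = 40.
Each duration in thirty-second notes: sixteenth = 2; dotted sixteenth note = 3; quarter note = 8; double-dotted eighth note = 7; dotted eighth = 6; dotted quarter = 12; sixteenth note = 2.
Sum: 2 + 3 + 8 + 7 + 6 + 12 + 2 = 40.
40 equals 40, so the answer is Yes.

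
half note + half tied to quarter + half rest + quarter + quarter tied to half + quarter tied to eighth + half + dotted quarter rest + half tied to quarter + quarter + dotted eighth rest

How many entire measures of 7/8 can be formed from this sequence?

5

One bar of 7/8 = 14 sixteenth notes.
In sixteenth notes: half note = 8; half tied to quarter (half + quarter) = 12; half rest = 8; quarter = 4; quarter tied to half (quarter + half) = 12; quarter tied to eighth (quarter + eighth) = 6; half = 8; dotted quarter rest = 6; half tied to quarter (half + quarter) = 12; quarter = 4; dotted eighth rest = 3.
Adding: 8 + 12 + 8 + 4 + 12 + 6 + 8 + 6 + 12 + 4 + 3 = 83.
83 ÷ 14 = 5 complete bars with 13 left over.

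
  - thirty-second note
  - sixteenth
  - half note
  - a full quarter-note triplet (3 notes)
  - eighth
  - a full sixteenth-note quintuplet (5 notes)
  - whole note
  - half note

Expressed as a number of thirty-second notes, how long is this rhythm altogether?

Working in thirty-second notes: thirty-second note = 1; sixteenth = 2; half note = 16; a full quarter-note triplet (3 notes) (three triplet quarters span one half) = 16; eighth = 4; a full sixteenth-note quintuplet (5 notes) (five quintuplet sixteenths span one quarter) = 8; whole note = 32; half note = 16.
Sum: 1 + 2 + 16 + 16 + 4 + 8 + 32 + 16 = 95 thirty-second notes.

95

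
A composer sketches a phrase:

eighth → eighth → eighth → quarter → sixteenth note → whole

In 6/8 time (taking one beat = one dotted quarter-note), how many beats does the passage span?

One dotted quarter-note beat = 6 sixteenth notes.
Each duration in sixteenth notes: eighth = 2; eighth = 2; eighth = 2; quarter = 4; sixteenth note = 1; whole = 16.
Total: 2 + 2 + 2 + 4 + 1 + 16 = 27.
27 ÷ 6 = 4.5 beats.

4.5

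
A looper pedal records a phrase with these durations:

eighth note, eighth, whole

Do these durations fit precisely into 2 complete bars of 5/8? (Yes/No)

One bar of 5/8 = 5 eighth notes, so 2 bars = 10.
Each duration in eighth notes: eighth note = 1; eighth = 1; whole = 8.
Sum: 1 + 1 + 8 = 10.
10 equals 10, so the answer is Yes.

Yes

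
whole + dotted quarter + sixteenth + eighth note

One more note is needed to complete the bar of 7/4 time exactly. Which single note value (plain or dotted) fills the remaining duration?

The bar of 7/4 = 28 sixteenth notes.
Working in sixteenth notes: whole = 16; dotted quarter = 6; sixteenth = 1; eighth note = 2.
Adding: 16 + 6 + 1 + 2 = 25.
Remaining: 28 − 25 = 3 sixteenth notes, which is a dotted eighth note.

dotted eighth note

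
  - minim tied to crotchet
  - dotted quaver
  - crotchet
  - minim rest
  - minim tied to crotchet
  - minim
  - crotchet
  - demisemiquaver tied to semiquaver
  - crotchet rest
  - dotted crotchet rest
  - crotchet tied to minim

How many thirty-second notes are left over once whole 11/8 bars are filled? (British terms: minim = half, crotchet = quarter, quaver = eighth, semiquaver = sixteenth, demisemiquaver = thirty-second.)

One bar of 11/8 = 44 thirty-second notes.
Each duration in thirty-second notes: minim tied to crotchet (minim + crotchet) = 24; dotted quaver = 6; crotchet = 8; minim rest = 16; minim tied to crotchet (minim + crotchet) = 24; minim = 16; crotchet = 8; demisemiquaver tied to semiquaver (demisemiquaver + semiquaver) = 3; crotchet rest = 8; dotted crotchet rest = 12; crotchet tied to minim (crotchet + minim) = 24.
Total: 24 + 6 + 8 + 16 + 24 + 16 + 8 + 3 + 8 + 12 + 24 = 149.
149 ÷ 44 = 3 complete bars with 17 thirty-second notes remaining.

17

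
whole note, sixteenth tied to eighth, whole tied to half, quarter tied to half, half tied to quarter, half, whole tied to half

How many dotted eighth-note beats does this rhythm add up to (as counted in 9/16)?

One dotted eighth-note beat = 3 sixteenth notes.
Each duration in sixteenth notes: whole note = 16; sixteenth tied to eighth (sixteenth + eighth) = 3; whole tied to half (whole + half) = 24; quarter tied to half (quarter + half) = 12; half tied to quarter (half + quarter) = 12; half = 8; whole tied to half (whole + half) = 24.
Adding: 16 + 3 + 24 + 12 + 12 + 8 + 24 = 99.
99 ÷ 3 = 33 beats.

33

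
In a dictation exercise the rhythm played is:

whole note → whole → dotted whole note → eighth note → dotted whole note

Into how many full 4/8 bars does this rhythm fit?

One bar of 4/8 = 4 eighth notes.
In eighth notes: whole note = 8; whole = 8; dotted whole note = 12; eighth note = 1; dotted whole note = 12.
Sum: 8 + 8 + 12 + 1 + 12 = 41.
41 ÷ 4 = 10 complete bars with 1 left over.

10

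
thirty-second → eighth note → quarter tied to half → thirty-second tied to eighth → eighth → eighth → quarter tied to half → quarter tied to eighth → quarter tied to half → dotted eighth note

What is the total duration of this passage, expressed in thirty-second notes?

Express everything in thirty-second notes: thirty-second = 1; eighth note = 4; quarter tied to half (quarter + half) = 24; thirty-second tied to eighth (thirty-second + eighth) = 5; eighth = 4; eighth = 4; quarter tied to half (quarter + half) = 24; quarter tied to eighth (quarter + eighth) = 12; quarter tied to half (quarter + half) = 24; dotted eighth note = 6.
Adding: 1 + 4 + 24 + 5 + 4 + 4 + 24 + 12 + 24 + 6 = 108 thirty-second notes.

108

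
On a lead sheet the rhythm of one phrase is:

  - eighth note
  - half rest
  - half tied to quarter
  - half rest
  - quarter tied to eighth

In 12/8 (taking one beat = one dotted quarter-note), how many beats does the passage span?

One dotted quarter-note beat = 3 eighth notes.
Each duration in eighth notes: eighth note = 1; half rest = 4; half tied to quarter (half + quarter) = 6; half rest = 4; quarter tied to eighth (quarter + eighth) = 3.
Sum: 1 + 4 + 6 + 4 + 3 = 18.
18 ÷ 3 = 6 beats.

6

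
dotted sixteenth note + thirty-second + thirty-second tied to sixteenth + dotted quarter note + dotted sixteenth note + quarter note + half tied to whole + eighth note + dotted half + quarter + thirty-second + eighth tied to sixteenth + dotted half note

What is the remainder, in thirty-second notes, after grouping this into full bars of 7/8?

5

One bar of 7/8 = 28 thirty-second notes.
Working in thirty-second notes: dotted sixteenth note = 3; thirty-second = 1; thirty-second tied to sixteenth (thirty-second + sixteenth) = 3; dotted quarter note = 12; dotted sixteenth note = 3; quarter note = 8; half tied to whole (half + whole) = 48; eighth note = 4; dotted half = 24; quarter = 8; thirty-second = 1; eighth tied to sixteenth (eighth + sixteenth) = 6; dotted half note = 24.
Sum: 3 + 1 + 3 + 12 + 3 + 8 + 48 + 4 + 24 + 8 + 1 + 6 + 24 = 145.
145 ÷ 28 = 5 complete bars with 5 thirty-second notes remaining.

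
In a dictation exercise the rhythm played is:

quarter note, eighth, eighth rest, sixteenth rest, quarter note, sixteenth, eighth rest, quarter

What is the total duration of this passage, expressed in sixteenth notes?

20

Convert each value to sixteenth notes: quarter note = 4; eighth = 2; eighth rest = 2; sixteenth rest = 1; quarter note = 4; sixteenth = 1; eighth rest = 2; quarter = 4.
Altogether 4 + 2 + 2 + 1 + 4 + 1 + 2 + 4 = 20 sixteenth notes.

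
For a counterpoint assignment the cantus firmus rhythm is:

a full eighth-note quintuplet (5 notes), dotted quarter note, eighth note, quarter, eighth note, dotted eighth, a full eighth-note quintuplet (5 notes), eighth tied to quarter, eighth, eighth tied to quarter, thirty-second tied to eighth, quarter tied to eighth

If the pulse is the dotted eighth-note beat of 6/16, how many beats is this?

18.5

One dotted eighth-note beat = 6 thirty-second notes.
Working in thirty-second notes: a full eighth-note quintuplet (5 notes) (five quintuplet eighths span one half) = 16; dotted quarter note = 12; eighth note = 4; quarter = 8; eighth note = 4; dotted eighth = 6; a full eighth-note quintuplet (5 notes) (five quintuplet eighths span one half) = 16; eighth tied to quarter (eighth + quarter) = 12; eighth = 4; eighth tied to quarter (eighth + quarter) = 12; thirty-second tied to eighth (thirty-second + eighth) = 5; quarter tied to eighth (quarter + eighth) = 12.
Sum: 16 + 12 + 4 + 8 + 4 + 6 + 16 + 12 + 4 + 12 + 5 + 12 = 111.
111 ÷ 6 = 18.5 beats.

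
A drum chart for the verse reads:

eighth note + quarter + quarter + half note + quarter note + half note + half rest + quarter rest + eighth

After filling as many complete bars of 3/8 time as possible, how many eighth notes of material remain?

One bar of 3/8 = 3 eighth notes.
Express everything in eighth notes: eighth note = 1; quarter = 2; quarter = 2; half note = 4; quarter note = 2; half note = 4; half rest = 4; quarter rest = 2; eighth = 1.
Sum: 1 + 2 + 2 + 4 + 2 + 4 + 4 + 2 + 1 = 22.
22 ÷ 3 = 7 complete bars with 1 eighth note remaining.

1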